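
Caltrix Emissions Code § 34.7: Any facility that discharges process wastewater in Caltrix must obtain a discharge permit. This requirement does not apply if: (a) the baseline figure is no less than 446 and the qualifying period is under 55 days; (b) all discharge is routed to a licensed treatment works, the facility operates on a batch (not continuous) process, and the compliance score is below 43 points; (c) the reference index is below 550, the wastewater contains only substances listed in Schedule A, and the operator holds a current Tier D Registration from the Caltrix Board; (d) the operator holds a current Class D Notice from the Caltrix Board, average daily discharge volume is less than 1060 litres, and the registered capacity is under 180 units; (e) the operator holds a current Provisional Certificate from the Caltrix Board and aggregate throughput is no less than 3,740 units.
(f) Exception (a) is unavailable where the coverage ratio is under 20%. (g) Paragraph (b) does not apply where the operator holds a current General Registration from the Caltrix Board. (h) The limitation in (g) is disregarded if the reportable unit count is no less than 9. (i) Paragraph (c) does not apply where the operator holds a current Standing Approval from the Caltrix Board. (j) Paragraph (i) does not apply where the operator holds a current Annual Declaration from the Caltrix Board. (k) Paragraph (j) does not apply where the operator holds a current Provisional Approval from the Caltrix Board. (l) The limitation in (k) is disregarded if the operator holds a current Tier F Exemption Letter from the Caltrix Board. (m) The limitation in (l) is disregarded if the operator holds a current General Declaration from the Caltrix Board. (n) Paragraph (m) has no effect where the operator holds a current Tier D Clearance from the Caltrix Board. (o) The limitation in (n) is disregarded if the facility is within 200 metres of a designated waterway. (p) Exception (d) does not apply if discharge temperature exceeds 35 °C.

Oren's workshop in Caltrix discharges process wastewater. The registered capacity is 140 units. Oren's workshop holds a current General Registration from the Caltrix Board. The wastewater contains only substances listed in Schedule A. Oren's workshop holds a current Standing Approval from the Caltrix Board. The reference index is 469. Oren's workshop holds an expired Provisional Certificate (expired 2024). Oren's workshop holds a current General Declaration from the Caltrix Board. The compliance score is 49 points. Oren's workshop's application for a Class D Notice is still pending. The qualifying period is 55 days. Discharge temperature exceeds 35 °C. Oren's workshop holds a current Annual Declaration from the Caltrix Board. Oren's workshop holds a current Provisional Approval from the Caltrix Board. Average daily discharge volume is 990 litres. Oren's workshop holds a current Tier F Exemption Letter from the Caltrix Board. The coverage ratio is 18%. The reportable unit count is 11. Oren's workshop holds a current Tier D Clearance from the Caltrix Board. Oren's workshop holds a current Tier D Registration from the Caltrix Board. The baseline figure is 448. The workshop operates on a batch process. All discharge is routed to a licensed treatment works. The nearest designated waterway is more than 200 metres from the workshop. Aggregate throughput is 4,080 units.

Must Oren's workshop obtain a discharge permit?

Exception (a) fails — the qualifying period is 55 days, not under 55 days.
Exception (b) fails — the compliance score is 49 points, not below 43 points.
All of (c)'s requirements are met (the reference index is 469, below the 550 limit; the wastewater is Schedule-A-only; a current Tier D Registration is held). Considering the limiting provisions: (i) would limit (c) — a current Standing Approval is held — but (j) sets (i) aside: (j) operates — a current Annual Declaration is held. (k) applies (a current Provisional Approval is held), but is overridden by (l): (l) is triggered — a current Tier F Exemption Letter is held. (m) would limit (l) — a current General Declaration is held — but (n) sets (m) aside: (n) operates against (m): a current Tier D Clearance is held. (o), which would lift (n), is not engaged — the workshop is more than 200 m from any designated waterway. (c) remains available.
Exception (d) does not apply: there is no Class D Notice in force.
Exception (e) fails — the Provisional Certificate is not current.

No — exception (c) applies; Oren's workshop is not required to obtain a discharge permit.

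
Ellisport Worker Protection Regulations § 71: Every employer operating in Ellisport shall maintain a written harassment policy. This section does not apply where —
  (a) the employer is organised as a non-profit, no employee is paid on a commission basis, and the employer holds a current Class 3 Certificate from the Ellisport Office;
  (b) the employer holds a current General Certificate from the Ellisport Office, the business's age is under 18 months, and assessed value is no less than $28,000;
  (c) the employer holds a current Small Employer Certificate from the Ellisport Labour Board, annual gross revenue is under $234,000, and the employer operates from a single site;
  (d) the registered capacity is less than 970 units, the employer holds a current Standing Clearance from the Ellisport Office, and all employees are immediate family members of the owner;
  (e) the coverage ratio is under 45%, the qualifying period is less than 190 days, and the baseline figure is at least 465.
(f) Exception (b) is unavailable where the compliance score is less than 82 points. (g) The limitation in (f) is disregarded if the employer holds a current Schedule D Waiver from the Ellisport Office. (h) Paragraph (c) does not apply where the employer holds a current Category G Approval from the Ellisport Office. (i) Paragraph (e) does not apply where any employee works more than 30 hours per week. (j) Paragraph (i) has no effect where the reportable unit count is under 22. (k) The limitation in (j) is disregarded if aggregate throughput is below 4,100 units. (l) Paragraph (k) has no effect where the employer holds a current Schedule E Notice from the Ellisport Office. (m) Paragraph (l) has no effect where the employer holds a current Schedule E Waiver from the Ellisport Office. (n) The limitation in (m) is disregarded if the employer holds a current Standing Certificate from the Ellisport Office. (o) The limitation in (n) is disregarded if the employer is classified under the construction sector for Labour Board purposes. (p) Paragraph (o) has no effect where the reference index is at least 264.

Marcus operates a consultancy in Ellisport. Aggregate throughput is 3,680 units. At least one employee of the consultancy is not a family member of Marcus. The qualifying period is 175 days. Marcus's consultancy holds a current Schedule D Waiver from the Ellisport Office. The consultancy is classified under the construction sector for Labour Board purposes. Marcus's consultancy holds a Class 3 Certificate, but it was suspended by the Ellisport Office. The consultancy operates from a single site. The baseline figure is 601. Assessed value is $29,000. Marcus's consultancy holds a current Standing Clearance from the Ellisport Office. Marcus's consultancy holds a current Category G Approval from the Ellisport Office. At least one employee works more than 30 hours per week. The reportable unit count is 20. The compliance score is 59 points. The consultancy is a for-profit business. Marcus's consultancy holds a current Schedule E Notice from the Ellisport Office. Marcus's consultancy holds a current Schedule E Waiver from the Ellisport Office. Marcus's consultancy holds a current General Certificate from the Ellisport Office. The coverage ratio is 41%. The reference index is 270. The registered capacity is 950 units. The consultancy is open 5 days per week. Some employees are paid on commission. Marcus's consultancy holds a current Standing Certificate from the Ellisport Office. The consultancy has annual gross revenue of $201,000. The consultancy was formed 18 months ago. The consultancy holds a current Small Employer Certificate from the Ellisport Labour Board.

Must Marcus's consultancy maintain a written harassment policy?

No — exception (e) applies; Marcus's consultancy is not required to maintain a written harassment policy.

Exception (a) requires that the employer is organised as a non-profit; but the employer is for-profit, so (a) is unavailable.
Exception (b) requires that the business's age is under 18 months; but the business's age is 18 months, not under 18 months, so (b) is unavailable.
Exception (c) is satisfied on its face — a current Small Employer Certificate is held; annual gross revenue is $201,000, under the $234,000 limit; the employer operates from a single site. However, paragraph (h) must be considered: (h) is triggered — a current Category G Approval is held. Exception (c) does not apply.
Exception (d) does not apply: at least one employee is not a family member.
Exception (e) is satisfied on its face — the coverage ratio is 41%, under the 45% limit; the qualifying period is 175 days, less than the 190 days limit; the baseline figure is 601, meeting the 465 threshold. Under paragraphs (i)–(p): (i) would limit (e) — at least one employee exceeds 30 hours/week — but (j) sets (i) aside: (j) applies — the reportable unit count is 20, under the 22 limit. (k) is triggered (aggregate throughput is 3,680 units, below the 4,100 units limit), but is overridden by (l): (l) is engaged — a current Schedule E Notice is held. (m) would limit (l) — a current Schedule E Waiver is held — but (n) sets (m) aside: (n) applies — a current Standing Certificate is held. (o) is engaged (the consultancy is classified under the construction sector), but is displaced by (p): (p) applies — the reference index is 270, meeting the 264 threshold. (e) remains available.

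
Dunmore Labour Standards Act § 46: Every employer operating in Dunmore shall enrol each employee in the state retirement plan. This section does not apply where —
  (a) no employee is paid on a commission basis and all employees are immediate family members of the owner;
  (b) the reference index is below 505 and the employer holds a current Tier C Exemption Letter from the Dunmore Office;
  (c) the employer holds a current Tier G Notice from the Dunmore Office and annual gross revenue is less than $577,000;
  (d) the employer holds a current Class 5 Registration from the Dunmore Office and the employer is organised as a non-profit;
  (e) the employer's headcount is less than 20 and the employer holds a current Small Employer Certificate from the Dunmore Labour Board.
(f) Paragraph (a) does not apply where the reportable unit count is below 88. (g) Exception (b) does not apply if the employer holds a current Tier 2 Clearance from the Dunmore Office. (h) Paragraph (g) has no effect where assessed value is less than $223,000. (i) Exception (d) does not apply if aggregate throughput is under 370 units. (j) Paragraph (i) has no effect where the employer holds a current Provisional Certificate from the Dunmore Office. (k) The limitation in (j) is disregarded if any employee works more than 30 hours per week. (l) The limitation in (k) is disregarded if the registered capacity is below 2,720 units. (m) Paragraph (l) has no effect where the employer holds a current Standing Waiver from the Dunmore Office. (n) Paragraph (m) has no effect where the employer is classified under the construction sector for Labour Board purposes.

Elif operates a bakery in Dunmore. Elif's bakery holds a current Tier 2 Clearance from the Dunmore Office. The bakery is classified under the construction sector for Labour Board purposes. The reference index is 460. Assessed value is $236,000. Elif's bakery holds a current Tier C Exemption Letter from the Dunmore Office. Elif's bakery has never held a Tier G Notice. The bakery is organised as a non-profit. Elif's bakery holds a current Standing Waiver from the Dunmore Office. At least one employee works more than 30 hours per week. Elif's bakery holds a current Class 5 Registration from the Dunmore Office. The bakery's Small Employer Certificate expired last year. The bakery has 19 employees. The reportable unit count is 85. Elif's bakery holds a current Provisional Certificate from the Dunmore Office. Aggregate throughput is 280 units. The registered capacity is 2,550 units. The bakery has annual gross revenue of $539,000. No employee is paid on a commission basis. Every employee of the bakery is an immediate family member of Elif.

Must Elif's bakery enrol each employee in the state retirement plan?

No — exception (d) applies; Elif's bakery is not required to enrol each employee in the state retirement plan.

All of (a)'s requirements are met (no employee is paid on commission; every employee is an immediate family member). But applying paragraph (f): (f) operates against (a): the reportable unit count is 85, below the 88 limit. (a) is therefore removed.
Exception (b) is satisfied on its face — the reference index is 460, below the 505 limit; a current Tier C Exemption Letter is held. Turning to paragraphs (g)–(h): (g) operates against (b): a current Tier 2 Clearance is held. (h) is inapplicable (assessed value is $236,000, not less than $223,000), so (g) stands. So (b) is unavailable.
Exception (c) does not apply: the Tier G Notice is not current.
All of (d)'s requirements are met (a current Class 5 Registration is held; the employer is a non-profit). As to paragraphs (i)–(n): (i) would limit (d) — aggregate throughput is 280 units, under the 370 units limit — but (j) sets (i) aside: (j) operates against (i): a current Provisional Certificate is held. (k) would limit (j) — at least one employee exceeds 30 hours/week — but (l) sets (k) aside: (l) operates against (k): the registered capacity is 2,550 units, below the 2,720 units limit. (m) applies (a current Standing Waiver is held), but is itself disapplied by (n): (n) operates against (m): the bakery is classified under the construction sector. Exception (d) stands.
Exception (e) requires that the employer holds a current Small Employer Certificate from the Dunmore Labour Board; but the Small Employer Certificate has expired, so (e) is unavailable.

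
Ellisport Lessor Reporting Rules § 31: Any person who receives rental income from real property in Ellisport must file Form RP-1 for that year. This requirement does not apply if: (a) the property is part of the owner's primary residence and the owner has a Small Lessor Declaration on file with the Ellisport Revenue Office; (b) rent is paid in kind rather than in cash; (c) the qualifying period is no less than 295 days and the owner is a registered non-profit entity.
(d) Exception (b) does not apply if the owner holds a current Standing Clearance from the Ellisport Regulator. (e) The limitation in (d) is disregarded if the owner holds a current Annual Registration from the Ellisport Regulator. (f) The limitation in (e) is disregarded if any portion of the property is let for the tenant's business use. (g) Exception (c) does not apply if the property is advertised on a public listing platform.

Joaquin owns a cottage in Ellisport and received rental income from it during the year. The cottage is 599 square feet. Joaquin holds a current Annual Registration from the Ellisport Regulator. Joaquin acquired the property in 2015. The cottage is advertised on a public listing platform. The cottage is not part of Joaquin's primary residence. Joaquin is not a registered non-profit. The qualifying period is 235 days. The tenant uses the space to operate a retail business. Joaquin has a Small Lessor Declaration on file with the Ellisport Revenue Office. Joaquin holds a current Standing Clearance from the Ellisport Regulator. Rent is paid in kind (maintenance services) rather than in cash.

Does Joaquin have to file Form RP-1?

Exception (a) fails — the cottage is not part of the primary residence.
Exception (b) is satisfied on its face — rent is paid in kind. Turning to paragraphs (d)–(f): (d) operates against (b): a current Standing Clearance is held. (e) would limit (d) — a current Annual Registration is held — but (f) sets (e) aside: (f) operates against (e): the space is let for business use. Exception (b) does not apply.
Exception (c) requires that the qualifying period is no less than 295 days; but the qualifying period is 235 days, short of 295 days, so (c) is unavailable.
No exception displaces § 31.

Yes — Joaquin must file Form RP-1.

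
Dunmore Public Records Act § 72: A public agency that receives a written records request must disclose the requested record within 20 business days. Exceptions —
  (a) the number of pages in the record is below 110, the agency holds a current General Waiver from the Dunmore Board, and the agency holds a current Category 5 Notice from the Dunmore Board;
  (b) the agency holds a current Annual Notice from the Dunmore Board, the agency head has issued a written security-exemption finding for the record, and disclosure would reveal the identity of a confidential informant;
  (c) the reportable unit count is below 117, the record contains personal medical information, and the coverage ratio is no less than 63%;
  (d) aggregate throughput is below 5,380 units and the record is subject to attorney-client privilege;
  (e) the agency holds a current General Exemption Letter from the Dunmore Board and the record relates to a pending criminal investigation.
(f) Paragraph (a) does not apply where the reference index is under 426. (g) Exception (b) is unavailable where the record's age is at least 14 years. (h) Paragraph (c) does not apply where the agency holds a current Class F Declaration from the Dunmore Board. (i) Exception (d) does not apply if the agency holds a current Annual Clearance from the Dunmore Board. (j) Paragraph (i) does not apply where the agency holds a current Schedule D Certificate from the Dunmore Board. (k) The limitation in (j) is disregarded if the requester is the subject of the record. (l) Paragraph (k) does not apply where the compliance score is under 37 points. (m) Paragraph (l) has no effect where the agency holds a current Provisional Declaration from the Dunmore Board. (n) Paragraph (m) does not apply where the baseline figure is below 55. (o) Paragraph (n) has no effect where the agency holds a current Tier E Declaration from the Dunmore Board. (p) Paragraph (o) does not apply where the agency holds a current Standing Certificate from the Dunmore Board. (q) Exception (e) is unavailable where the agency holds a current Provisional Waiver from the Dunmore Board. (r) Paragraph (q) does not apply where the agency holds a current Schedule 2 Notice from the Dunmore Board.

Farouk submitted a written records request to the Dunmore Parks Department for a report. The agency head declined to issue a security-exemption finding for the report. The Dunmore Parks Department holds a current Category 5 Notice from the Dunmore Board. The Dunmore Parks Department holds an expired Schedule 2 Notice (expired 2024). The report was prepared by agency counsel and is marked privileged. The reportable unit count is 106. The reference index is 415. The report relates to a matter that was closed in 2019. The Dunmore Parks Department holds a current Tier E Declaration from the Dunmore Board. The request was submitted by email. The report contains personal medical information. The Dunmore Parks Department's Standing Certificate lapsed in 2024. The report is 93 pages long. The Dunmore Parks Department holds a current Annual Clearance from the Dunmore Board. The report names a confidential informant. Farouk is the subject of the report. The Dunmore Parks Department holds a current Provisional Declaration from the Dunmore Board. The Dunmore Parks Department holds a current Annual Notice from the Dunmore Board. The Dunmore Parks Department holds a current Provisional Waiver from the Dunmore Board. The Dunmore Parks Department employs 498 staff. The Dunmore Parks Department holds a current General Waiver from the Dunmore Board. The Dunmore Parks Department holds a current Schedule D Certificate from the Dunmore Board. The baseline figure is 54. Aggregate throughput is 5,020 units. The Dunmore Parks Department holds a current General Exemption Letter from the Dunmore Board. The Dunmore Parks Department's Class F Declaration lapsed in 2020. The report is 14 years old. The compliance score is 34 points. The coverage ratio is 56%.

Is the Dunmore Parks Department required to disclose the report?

Exception (a) is satisfied on its face — the number of pages in the record is 93, below the 110 limit; a current General Waiver is held; a current Category 5 Notice is held. Turning to paragraph (f): (f) operates against (a): the reference index is 415, under the 426 limit. Exception (a) does not apply.
Exception (b) does not apply: the agency head declined to issue a security-exemption finding.
Exception (c) requires that the coverage ratio is no less than 63%; but the coverage ratio is 56%, short of 63%, so (c) is unavailable.
All of (d)'s requirements are met (aggregate throughput is 5,020 units, below the 5,380 units limit; the report is privileged). But: (i) applies — a current Annual Clearance is held. (j) is triggered (a current Schedule D Certificate is held), but is displaced by (k): (k) operates against (j): Farouk is the subject of the report. (l) operates (the compliance score is 34 points, under the 37 points limit), but is displaced by (m): (m) operates against (l): a current Provisional Declaration is held. (n) would limit (m) — the baseline figure is 54, below the 55 limit — but (o) sets (n) aside: (o) is triggered — a current Tier E Declaration is held. (p), which would lift (o), is not engaged — the Standing Certificate is not current. So (d) is unavailable.
Exception (e) requires that the record relates to a pending criminal investigation; but the report relates to a closed matter, so (e) is unavailable.
Every exception is unavailable, so the rule governs.

Yes — the Dunmore Parks Department must disclose the report.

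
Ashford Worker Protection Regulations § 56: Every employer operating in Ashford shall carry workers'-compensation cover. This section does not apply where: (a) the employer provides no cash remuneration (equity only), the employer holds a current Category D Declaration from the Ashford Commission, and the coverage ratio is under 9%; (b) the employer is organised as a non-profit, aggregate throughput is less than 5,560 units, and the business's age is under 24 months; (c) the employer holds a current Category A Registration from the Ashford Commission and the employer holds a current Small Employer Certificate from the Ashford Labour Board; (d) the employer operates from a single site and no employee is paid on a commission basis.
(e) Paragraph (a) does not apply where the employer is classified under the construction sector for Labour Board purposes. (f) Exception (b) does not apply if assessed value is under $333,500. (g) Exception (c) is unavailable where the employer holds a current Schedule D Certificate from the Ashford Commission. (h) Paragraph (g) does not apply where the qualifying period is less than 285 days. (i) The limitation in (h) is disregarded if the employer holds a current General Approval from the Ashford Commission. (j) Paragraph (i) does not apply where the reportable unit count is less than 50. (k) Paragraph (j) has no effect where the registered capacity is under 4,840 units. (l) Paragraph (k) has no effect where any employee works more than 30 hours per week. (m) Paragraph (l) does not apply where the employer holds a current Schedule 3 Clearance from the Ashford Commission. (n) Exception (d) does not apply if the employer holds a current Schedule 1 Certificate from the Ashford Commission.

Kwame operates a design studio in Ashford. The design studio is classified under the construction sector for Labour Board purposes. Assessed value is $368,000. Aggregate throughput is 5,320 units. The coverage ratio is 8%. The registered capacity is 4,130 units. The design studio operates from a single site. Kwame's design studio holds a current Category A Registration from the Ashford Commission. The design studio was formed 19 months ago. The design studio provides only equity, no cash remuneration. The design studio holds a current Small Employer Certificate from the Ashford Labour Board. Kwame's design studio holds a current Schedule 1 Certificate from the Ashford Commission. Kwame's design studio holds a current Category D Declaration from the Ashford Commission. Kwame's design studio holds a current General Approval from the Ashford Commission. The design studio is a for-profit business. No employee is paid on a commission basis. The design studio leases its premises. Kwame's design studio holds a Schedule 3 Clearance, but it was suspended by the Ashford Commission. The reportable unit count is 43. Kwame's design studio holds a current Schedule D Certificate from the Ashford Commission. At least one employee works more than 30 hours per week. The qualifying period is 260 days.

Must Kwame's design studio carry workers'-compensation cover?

Exception (a) is satisfied on its face — remuneration is equity-only; a current Category D Declaration is held; the coverage ratio is 8%, under the 9% limit. Turning to paragraph (e): (e) operates — the design studio is classified under the construction sector. (a) is therefore removed.
Exception (b) fails — the employer is for-profit.
Exception (c) is satisfied on its face — a current Category A Registration is held; a current Small Employer Certificate is held. Under paragraphs (g)–(m): (g) would limit (c) — a current Schedule D Certificate is held — but (h) sets (g) aside: (h) operates — the qualifying period is 260 days, less than the 285 days limit. (i) would limit (h) — a current General Approval is held — but (j) sets (i) aside: (j) is engaged — the reportable unit count is 43, less than the 50 limit. (k) would limit (j) — the registered capacity is 4,130 units, under the 4,840 units limit — but (l) sets (k) aside: (l) operates against (k): at least one employee exceeds 30 hours/week. (m) does not operate here (there is no Schedule 3 Clearance in force), so (l) stands. So (c) applies.
Exception (d)'s conditions are all satisfied: the employer operates from a single site; no employee is paid on commission. But applying paragraph (n): (n) is engaged — a current Schedule 1 Certificate is held. So (d) is unavailable.

No — exception (c) applies; Kwame's design studio is not required to carry workers'-compensation cover.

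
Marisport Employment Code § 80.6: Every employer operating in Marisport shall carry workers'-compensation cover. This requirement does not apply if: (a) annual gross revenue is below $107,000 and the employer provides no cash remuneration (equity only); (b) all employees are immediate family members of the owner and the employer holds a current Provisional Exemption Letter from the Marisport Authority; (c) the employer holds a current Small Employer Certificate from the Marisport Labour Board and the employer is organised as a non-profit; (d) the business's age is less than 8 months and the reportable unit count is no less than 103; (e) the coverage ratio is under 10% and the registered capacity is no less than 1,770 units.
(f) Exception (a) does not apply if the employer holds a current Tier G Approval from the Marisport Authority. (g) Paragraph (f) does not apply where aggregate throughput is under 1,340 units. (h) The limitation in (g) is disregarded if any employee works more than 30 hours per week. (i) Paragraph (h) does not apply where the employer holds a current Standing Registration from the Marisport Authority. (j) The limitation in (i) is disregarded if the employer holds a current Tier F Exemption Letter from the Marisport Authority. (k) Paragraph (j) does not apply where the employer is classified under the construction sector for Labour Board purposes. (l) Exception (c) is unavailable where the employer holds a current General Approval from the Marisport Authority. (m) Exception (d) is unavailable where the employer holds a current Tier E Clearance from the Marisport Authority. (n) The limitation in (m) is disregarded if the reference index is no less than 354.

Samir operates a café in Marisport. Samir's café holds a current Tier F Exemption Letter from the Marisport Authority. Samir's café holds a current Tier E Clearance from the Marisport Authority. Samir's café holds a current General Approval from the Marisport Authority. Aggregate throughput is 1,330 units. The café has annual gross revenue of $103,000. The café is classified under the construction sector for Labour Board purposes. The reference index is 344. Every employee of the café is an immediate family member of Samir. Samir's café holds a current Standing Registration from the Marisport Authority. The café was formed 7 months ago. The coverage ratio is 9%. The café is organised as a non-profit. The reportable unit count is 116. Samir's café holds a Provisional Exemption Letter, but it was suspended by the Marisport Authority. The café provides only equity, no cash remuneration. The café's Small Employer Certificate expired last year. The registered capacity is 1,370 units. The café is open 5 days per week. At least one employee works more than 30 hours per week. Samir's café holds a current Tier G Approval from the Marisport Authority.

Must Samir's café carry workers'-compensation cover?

All of (a)'s requirements are met (annual gross revenue is $103,000, below the $107,000 limit; remuneration is equity-only). Applying paragraphs (f)–(k): (f) operates (a current Tier G Approval is held), but is itself disapplied by (g): (g) operates against (f): aggregate throughput is 1,330 units, under the 1,340 units limit. (h) is engaged (at least one employee exceeds 30 hours/week), but is set aside by (i): (i) is triggered — a current Standing Registration is held. (j) would limit (i) — a current Tier F Exemption Letter is held — but (k) sets (j) aside: (k) is engaged — the café is classified under the construction sector. So (a) applies.
Exception (b) requires that the employer holds a current Provisional Exemption Letter from the Marisport Authority; but no current Provisional Exemption Letter is held, so (b) is unavailable.
Exception (c) requires that the employer holds a current Small Employer Certificate from the Marisport Labour Board; but the Small Employer Certificate has expired, so (c) is unavailable.
Exception (d): the business's age is 7 months, less than the 8 months limit; the reportable unit count is 116, meeting the 103 threshold — every condition holds. But applying paragraphs (m)–(n): (m) is engaged — a current Tier E Clearance is held. (n) is inapplicable (the reference index is 344, short of 354), so (m) stands. Exception (d) does not apply.
Exception (e) requires that the registered capacity is no less than 1,770 units; but the registered capacity is 1,370 units, short of 1,770 units, so (e) is unavailable.

No — exception (a) applies; Samir's café is not required to carry workers'-compensation cover.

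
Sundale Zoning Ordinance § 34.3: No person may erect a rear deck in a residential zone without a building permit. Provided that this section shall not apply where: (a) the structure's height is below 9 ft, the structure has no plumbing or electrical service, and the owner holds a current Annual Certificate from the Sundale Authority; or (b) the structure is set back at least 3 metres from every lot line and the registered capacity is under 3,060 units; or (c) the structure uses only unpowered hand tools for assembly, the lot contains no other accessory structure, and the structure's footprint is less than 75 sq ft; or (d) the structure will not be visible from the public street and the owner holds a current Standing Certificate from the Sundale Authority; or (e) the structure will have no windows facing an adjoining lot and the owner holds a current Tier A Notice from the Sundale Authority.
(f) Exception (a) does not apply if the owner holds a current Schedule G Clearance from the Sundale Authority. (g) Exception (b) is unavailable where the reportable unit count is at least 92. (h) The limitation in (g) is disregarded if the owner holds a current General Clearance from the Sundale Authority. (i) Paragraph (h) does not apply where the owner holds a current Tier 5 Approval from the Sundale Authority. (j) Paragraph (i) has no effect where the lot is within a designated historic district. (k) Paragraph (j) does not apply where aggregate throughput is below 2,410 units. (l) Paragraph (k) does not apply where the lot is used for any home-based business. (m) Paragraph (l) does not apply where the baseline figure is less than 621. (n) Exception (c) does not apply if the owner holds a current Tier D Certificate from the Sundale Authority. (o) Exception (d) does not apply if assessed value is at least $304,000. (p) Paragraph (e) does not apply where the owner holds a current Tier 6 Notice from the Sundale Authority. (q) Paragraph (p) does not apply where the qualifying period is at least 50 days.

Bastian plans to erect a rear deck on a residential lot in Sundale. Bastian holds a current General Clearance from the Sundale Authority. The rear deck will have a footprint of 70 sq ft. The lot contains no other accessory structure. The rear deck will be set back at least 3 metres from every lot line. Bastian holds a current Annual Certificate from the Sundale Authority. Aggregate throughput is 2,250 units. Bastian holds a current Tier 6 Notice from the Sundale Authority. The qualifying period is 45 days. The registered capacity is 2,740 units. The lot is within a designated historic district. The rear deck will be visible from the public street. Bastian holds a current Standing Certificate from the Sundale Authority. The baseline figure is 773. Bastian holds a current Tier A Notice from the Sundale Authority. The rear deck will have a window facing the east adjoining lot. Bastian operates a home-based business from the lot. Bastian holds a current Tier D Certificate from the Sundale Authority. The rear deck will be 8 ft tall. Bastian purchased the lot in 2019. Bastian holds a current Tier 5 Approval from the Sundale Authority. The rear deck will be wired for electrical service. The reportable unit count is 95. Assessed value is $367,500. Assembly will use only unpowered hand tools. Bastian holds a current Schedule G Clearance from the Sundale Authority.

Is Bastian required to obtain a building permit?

Exception (a) fails — electrical service is planned.
Exception (b)'s conditions are all satisfied: the setback is at least 3 m on every side; the registered capacity is 2,740 units, under the 3,060 units limit. Applying paragraphs (g)–(m): (g) would limit (b) — the reportable unit count is 95, meeting the 92 threshold — but (h) sets (g) aside: (h) operates against (g): a current General Clearance is held. (i) operates (a current Tier 5 Approval is held), but is overridden by (j): (j) operates against (i): the lot is in a historic district. (k) would limit (j) — aggregate throughput is 2,250 units, below the 2,410 units limit — but (l) sets (k) aside: (l) applies — a home-based business operates on the lot. (m), which would lift (l), is not triggered — the baseline figure is 773, not less than 621. So (b) applies.
Exception (c): assembly uses only hand tools; the lot has no other accessory structure; the structure's footprint is 70 sq ft, less than the 75 sq ft limit — every condition holds. However, paragraph (n) must be considered: (n) operates against (c): a current Tier D Certificate is held. (c) is therefore removed.
Exception (d) fails — the structure will be visible from the street.
Exception (e) requires that the structure will have no windows facing an adjoining lot; but a window faces an adjoining lot, so (e) is unavailable.

No — exception (b) applies; Bastian does not need a building permit.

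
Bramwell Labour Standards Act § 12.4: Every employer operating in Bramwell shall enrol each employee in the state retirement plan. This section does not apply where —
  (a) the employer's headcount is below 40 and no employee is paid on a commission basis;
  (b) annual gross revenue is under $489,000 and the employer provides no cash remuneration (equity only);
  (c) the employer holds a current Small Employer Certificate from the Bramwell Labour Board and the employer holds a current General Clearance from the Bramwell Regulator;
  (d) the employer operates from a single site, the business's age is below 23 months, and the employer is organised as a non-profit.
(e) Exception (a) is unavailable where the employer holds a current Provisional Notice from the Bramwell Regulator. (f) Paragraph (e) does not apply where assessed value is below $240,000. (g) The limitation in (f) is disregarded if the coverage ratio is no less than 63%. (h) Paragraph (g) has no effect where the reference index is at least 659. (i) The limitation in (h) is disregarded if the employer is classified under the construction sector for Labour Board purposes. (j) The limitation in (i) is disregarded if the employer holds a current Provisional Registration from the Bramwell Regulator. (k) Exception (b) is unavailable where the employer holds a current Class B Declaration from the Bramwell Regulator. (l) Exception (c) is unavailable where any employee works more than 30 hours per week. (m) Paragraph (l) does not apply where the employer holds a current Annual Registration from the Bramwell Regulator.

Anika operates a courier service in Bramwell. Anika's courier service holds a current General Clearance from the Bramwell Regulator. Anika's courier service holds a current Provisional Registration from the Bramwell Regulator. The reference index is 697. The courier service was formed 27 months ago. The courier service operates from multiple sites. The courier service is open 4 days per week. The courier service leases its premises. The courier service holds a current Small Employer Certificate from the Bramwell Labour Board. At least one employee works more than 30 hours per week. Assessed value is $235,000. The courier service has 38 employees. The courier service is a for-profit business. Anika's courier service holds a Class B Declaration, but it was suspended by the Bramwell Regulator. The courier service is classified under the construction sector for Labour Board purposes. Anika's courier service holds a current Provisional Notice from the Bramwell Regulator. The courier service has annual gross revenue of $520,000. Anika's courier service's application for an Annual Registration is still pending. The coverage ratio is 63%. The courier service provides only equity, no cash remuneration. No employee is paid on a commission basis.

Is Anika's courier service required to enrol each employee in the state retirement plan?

No — exception (a) applies; Anika's courier service is not required to enrol each employee in the state retirement plan.

Exception (a): the employer's headcount is 38, below the 40 limit; no employee is paid on commission — every condition holds. Applying paragraphs (e)–(j): (e) is triggered (a current Provisional Notice is held), but is displaced by (f): (f) operates against (e): assessed value is $235,000, below the $240,000 limit. (g) would limit (f) — the coverage ratio is 63%, meeting the 63% threshold — but (h) sets (g) aside: (h) applies — the reference index is 697, meeting the 659 threshold. (i) would limit (h) — the courier service is classified under the construction sector — but (j) sets (i) aside: (j) operates against (i): a current Provisional Registration is held. Exception (a) stands.
Exception (b) requires that annual gross revenue is under $489,000; but annual gross revenue is $520,000, not under $489,000, so (b) is unavailable.
Exception (c): a current Small Employer Certificate is held; a current General Clearance is held — every condition holds. However, paragraphs (l)–(m) must be considered: (l) operates — at least one employee exceeds 30 hours/week. (m), which would lift (l), is inapplicable — there is no Annual Registration in force. Exception (c) does not apply.
Exception (d) fails — the employer operates from multiple sites.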